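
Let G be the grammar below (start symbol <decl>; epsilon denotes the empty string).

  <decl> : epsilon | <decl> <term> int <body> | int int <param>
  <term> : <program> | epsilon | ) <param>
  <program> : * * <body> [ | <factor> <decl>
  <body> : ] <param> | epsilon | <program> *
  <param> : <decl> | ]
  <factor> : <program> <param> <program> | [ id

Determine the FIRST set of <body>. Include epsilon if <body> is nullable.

<body> : ] <param> contributes {]}.
<body> : epsilon contributes epsilon.
From <body> : <program> *: add FIRST(<program>) = { *, [ }.
Union: FIRST(<body>) = { *, [, ], epsilon }.

{ *, [, ], epsilon }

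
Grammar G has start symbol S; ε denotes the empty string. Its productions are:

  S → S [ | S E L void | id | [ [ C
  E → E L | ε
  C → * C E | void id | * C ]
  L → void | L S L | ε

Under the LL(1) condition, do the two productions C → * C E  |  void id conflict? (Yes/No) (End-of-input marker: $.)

No

FIRST(* C E) = { * } and FIRST(void id) = { void }.
The FIRST sets are disjoint and neither alternative is nullable — no conflict.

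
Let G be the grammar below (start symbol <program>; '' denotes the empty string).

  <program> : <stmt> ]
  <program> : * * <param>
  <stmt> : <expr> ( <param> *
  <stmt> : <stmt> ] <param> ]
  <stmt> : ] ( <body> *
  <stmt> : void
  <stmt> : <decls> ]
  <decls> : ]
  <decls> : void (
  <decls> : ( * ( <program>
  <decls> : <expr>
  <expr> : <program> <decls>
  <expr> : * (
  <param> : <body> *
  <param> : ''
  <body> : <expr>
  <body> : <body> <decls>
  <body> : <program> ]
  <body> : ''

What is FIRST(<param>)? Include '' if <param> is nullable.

{ (, *, ], void, '' }

From <param> : <body> *: <body> nullable, take FIRST(<body>) ∪ {*} = { (, *, ], void }.
<param> : '' contributes ''.
Union: FIRST(<param>) = { (, *, ], void, '' }.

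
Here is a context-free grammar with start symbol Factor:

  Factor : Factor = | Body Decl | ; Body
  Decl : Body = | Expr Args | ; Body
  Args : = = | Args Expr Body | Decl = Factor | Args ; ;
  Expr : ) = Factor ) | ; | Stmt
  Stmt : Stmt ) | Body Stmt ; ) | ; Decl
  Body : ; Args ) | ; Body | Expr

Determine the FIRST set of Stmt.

From Stmt : Stmt ): add FIRST(Stmt) = { ), ; }.
From Stmt : Body Stmt ; ): add FIRST(Body) = { ), ; }.
Stmt : ; Decl contributes {;}.
Union: FIRST(Stmt) = { ), ; }.

{ ), ; }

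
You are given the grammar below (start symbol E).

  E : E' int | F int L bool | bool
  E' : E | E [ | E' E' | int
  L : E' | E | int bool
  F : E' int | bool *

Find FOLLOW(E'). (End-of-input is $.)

In E : E' int: add FIRST(int) = { int }.
In E' : E' E': add FIRST(E') = { bool, int }.
In E' : E' E': E' is at the end, add FOLLOW(E') = { bool, int }.
In L : E': E' is at the end, add FOLLOW(L) = { bool }.
In F : E' int: add FIRST(int) = { int }.
Union: FOLLOW(E') = { bool, int }.

{ bool, int }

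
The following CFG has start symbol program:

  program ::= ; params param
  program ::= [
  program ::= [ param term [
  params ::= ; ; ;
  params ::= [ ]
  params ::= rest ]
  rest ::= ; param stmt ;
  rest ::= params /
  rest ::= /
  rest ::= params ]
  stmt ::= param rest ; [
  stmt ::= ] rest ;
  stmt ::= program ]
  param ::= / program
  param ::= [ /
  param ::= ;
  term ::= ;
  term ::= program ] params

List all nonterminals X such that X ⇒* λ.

{ } (none)

No nonterminal has an empty production or an RHS whose symbols are all nullable.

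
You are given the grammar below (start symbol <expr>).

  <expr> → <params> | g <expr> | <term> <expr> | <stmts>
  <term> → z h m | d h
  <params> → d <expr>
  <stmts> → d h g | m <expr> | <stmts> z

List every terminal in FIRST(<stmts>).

{ d, m }

<stmts> → d h g contributes {d}.
<stmts> → m <expr> contributes {m}.
From <stmts> → <stmts> z: add FIRST(<stmts>) = { d, m }.
Union: FIRST(<stmts>) = { d, m }.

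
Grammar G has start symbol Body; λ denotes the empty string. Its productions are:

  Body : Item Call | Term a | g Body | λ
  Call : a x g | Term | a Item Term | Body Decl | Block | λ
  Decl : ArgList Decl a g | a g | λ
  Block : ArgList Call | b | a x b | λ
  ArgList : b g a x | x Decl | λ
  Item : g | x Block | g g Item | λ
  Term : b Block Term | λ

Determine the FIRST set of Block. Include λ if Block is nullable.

From Block : ArgList Call: ArgList, Call nullable, take FIRST(ArgList) ∪ FIRST(Call) = { a, b, g, x }; also λ since the whole RHS is nullable.
Block : b contributes {b}.
Block : a x b contributes {a}.
Block : λ contributes λ.
Union: FIRST(Block) = { a, b, g, x, λ }.

{ a, b, g, x, λ }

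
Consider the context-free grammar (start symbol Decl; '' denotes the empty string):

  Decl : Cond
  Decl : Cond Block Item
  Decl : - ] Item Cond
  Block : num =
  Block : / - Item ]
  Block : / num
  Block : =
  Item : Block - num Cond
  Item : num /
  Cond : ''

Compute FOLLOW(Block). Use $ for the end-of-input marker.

{ -, /, =, num }

In Decl : Cond Block Item: add FIRST(Item) = { /, =, num }.
In Item : Block - num Cond: add FIRST(- num Cond) = { - }.
Union: FOLLOW(Block) = { -, /, =, num }.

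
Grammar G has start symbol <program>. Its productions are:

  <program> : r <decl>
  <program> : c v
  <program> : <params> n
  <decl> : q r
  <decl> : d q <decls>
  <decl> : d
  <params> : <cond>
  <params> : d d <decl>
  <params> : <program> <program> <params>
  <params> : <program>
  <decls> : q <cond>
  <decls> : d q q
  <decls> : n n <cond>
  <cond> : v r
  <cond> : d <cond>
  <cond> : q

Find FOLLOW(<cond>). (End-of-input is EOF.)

{ EOF, c, d, n, q, r, v }

In <params> : <cond>: <cond> is at the end, add FOLLOW(<params>) = { n }.
In <decls> : q <cond>: <cond> is at the end, add FOLLOW(<decls>) = { EOF, c, d, n, q, r, v }.
In <decls> : n n <cond>: <cond> is at the end, add FOLLOW(<decls>) = { EOF, c, d, n, q, r, v }.
In <cond> : d <cond>: <cond> is at the end, add FOLLOW(<cond>) = { EOF, c, d, n, q, r, v }.
Union: FOLLOW(<cond>) = { EOF, c, d, n, q, r, v }.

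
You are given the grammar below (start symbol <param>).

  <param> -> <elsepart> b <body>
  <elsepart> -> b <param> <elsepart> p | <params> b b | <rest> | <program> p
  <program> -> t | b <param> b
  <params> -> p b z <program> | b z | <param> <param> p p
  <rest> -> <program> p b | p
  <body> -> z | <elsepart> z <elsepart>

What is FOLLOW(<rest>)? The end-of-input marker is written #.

{ #, b, p, t, z }

In <elsepart> -> <rest>: <rest> is at the end, add FOLLOW(<elsepart>) = { #, b, p, t, z }.
Union: FOLLOW(<rest>) = { #, b, p, t, z }.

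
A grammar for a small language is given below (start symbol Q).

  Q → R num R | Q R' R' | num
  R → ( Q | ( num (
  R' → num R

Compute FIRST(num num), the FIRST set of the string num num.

num is a terminal; add {num} and stop.

{ num }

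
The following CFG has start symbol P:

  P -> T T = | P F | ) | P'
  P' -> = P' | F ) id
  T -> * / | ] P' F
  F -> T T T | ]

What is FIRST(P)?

{ ), *, =, ] }

From P -> T T =: add FIRST(T) = { *, ] }.
From P -> P F: add FIRST(P) = { ), *, =, ] }.
P -> ) contributes {)}.
From P -> P': add FIRST(P') = { *, =, ] }.
Union: FIRST(P) = { ), *, =, ] }.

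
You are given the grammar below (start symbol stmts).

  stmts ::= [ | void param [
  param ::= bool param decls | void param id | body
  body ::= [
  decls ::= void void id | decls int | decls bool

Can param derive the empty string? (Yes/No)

No

No nonterminal in this grammar is nullable.
No production of param has an RHS whose symbols are all nullable, so param is not nullable.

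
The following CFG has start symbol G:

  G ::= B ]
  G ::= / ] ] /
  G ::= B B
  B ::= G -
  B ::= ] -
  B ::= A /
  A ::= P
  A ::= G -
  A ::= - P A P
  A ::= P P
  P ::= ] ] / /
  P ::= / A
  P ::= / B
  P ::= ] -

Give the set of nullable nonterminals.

No nonterminal has an empty production or an RHS whose symbols are all nullable.

{ } (none)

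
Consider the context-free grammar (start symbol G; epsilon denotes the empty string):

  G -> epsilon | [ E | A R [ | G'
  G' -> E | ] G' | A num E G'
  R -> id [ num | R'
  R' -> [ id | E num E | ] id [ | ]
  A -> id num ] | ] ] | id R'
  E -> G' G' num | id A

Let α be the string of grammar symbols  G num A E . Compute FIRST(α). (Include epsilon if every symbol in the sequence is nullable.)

Add FIRST(G)\{epsilon} = { [, ], id }; G is nullable, continue.
num is a terminal; add {num} and stop.

{ [, ], id, num }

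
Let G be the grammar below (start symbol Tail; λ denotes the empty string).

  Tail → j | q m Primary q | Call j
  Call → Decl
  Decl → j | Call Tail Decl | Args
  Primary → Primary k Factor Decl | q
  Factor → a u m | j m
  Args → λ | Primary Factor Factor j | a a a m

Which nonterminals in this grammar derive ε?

{ Args, Call, Decl }

Directly nullable (have an λ-production): Args.
Decl → Args with every symbol nullable, so Decl is nullable.
Call → Decl with every symbol nullable, so Call is nullable.
No other nonterminal has a production whose RHS symbols are all nullable.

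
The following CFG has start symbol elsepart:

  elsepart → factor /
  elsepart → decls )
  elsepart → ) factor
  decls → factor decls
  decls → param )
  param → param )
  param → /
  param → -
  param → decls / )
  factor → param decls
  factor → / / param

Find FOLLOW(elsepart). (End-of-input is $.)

{ $ }

elsepart is the start symbol, so $ ∈ FOLLOW(elsepart).
Union: FOLLOW(elsepart) = { $ }.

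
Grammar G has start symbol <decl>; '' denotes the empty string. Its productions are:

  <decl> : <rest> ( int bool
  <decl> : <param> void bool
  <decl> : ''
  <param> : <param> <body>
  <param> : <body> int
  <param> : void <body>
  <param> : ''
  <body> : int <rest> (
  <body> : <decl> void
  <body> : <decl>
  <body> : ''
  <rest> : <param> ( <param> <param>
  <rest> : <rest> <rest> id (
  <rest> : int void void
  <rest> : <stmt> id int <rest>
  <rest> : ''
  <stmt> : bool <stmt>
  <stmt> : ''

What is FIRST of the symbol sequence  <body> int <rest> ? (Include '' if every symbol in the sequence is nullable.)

Add FIRST(<body>)\{''} = { (, bool, id, int, void }; <body> is nullable, continue.
int is a terminal; add {int} and stop.

{ (, bool, id, int, void }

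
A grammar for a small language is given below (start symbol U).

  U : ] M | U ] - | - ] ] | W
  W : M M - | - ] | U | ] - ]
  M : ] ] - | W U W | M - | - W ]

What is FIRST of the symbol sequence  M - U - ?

Add FIRST(M) = { -, ] }; M is not nullable, stop.

{ -, ] }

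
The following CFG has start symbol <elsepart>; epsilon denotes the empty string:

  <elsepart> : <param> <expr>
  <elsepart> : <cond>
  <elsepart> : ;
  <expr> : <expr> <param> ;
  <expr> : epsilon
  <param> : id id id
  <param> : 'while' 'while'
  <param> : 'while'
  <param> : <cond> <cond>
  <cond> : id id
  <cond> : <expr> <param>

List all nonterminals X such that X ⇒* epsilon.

{ <expr> }

Directly nullable (have an epsilon-production): <expr>.
No other nonterminal has a production whose RHS symbols are all nullable.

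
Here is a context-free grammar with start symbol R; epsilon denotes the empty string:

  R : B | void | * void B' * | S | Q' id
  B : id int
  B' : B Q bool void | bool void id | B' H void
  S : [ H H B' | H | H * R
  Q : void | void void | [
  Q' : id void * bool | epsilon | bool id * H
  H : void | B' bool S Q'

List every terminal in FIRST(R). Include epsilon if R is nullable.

From R : B: add FIRST(B) = { id }.
R : void contributes {void}.
R : * void B' * contributes {*}.
From R : S: add FIRST(S) = { [, bool, id, void }.
From R : Q' id: Q' nullable, take FIRST(Q') ∪ {id} = { bool, id }.
Union: FIRST(R) = { *, [, bool, id, void }.

{ *, [, bool, id, void }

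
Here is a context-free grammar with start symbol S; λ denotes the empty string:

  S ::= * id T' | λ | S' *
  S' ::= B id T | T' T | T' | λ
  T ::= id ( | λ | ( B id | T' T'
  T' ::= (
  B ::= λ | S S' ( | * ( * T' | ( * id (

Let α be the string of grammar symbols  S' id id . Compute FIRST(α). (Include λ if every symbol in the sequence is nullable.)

Add FIRST(S')\{λ} = { (, *, id }; S' is nullable, continue.
id is a terminal; add {id} and stop.

{ (, *, id }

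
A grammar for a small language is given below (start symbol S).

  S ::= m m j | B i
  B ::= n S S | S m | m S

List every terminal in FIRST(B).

{ m, n }

B ::= n S S contributes {n}.
From B ::= S m: add FIRST(S) = { m, n }.
B ::= m S contributes {m}.
Union: FIRST(B) = { m, n }.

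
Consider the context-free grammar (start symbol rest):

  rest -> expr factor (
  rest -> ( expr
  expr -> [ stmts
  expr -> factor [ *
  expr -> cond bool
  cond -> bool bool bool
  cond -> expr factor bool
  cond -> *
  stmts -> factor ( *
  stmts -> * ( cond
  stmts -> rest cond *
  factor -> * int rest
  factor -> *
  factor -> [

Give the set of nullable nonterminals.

{ } (none)

No nonterminal has an empty production or an RHS whose symbols are all nullable.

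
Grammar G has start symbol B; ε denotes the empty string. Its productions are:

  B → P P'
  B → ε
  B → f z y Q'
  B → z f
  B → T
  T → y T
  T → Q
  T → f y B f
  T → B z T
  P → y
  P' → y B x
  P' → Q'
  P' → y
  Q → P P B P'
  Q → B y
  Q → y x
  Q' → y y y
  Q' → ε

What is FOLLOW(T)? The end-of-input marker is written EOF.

{ EOF, f, x, y, z }

In B → T: T is at the end, add FOLLOW(B) = { EOF, f, x, y, z }.
In T → y T: T is at the end, add FOLLOW(T) = { EOF, f, x, y, z }.
In T → B z T: T is at the end, add FOLLOW(T) = { EOF, f, x, y, z }.
Union: FOLLOW(T) = { EOF, f, x, y, z }.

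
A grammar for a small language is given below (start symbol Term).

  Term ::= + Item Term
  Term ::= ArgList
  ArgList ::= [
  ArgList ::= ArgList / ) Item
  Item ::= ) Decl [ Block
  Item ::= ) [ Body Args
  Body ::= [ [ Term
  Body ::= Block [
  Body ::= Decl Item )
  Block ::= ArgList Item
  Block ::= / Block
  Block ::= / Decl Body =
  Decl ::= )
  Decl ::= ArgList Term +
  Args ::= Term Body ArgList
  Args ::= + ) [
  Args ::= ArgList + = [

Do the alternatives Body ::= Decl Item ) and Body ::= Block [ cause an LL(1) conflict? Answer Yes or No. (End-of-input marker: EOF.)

Yes

FIRST(Decl Item )) = { ), [ } and FIRST(Block [) = { /, [ }.
Both contain [, so the two alternatives are not disjoint — LL(1) conflict.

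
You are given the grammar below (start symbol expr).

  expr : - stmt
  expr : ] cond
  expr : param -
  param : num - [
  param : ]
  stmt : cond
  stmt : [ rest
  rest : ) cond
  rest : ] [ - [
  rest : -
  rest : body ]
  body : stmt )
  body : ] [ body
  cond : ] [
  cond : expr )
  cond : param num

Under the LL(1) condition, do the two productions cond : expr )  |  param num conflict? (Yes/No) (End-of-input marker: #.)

FIRST(expr )) = { -, ], num } and FIRST(param num) = { ], num }.
Both contain ], so the two alternatives are not disjoint — LL(1) conflict.

Yes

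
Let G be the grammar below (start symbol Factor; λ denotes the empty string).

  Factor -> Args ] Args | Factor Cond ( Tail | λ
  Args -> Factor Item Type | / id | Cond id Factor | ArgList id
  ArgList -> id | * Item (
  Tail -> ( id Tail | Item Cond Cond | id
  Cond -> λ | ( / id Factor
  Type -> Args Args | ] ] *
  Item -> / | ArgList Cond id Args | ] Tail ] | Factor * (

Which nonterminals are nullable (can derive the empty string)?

{ Cond, Factor }

Directly nullable (have an λ-production): Factor, Cond.
No other nonterminal has a production whose RHS symbols are all nullable.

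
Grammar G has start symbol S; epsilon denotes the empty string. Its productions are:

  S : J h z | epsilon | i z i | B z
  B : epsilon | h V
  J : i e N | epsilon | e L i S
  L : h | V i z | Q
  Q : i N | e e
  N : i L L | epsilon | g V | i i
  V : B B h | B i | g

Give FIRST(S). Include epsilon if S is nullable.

{ e, h, i, z, epsilon }

From S : J h z: J nullable, take FIRST(J) ∪ {h} = { e, h, i }.
S : epsilon contributes epsilon.
S : i z i contributes {i}.
From S : B z: B nullable, take FIRST(B) ∪ {z} = { h, z }.
Union: FIRST(S) = { e, h, i, z, epsilon }.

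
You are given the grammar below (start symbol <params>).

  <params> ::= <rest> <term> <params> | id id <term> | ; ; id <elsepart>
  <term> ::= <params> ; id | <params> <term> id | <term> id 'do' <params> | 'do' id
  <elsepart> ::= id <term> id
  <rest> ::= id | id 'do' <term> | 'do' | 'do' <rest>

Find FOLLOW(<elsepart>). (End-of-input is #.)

{ #, 'do', ;, id }

In <params> ::= ; ; id <elsepart>: <elsepart> is at the end, add FOLLOW(<params>) = { #, 'do', ;, id }.
Union: FOLLOW(<elsepart>) = { #, 'do', ;, id }.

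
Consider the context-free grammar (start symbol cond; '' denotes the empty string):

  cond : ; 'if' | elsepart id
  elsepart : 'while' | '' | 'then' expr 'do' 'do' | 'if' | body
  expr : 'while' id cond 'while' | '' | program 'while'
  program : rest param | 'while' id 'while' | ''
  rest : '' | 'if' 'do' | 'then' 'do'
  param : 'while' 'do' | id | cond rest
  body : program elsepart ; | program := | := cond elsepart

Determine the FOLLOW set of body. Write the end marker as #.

In elsepart : body: body is at the end, add FOLLOW(elsepart) = { ;, id }.
Union: FOLLOW(body) = { ;, id }.

{ ;, id }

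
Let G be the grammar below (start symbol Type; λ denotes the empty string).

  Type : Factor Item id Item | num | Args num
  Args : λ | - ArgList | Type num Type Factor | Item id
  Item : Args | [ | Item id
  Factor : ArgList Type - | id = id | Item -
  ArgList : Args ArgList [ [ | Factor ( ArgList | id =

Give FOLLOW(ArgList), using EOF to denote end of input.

In Args : - ArgList: ArgList is at the end, add FOLLOW(Args) = { EOF, -, [, id, num }.
In Factor : ArgList Type -: add FIRST(Type -) = { -, [, id, num }.
In ArgList : Args ArgList [ [: add FIRST([ [) = { [ }.
In ArgList : Factor ( ArgList: ArgList is at the end, add FOLLOW(ArgList) = { EOF, -, [, id, num }.
Union: FOLLOW(ArgList) = { EOF, -, [, id, num }.

{ EOF, -, [, id, num }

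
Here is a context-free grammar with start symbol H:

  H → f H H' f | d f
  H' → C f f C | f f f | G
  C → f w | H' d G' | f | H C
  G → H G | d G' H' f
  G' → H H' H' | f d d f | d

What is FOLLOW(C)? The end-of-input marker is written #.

In H' → C f f C: add FIRST(f f C) = { f }.
In H' → C f f C: C is at the end, add FOLLOW(H') = { d, f }.
In C → H C: C is at the end, add FOLLOW(C) = { d, f }.
Union: FOLLOW(C) = { d, f }.

{ d, f }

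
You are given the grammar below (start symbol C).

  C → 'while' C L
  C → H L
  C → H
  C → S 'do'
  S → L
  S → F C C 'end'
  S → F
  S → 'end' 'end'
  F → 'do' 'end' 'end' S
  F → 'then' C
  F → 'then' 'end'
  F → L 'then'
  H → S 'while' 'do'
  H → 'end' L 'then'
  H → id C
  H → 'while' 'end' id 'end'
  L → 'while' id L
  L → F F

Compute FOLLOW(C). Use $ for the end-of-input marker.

{ $, 'do', 'end', 'then', 'while', id }

C is the start symbol, so $ ∈ FOLLOW(C).
In C → 'while' C L: add FIRST(L) = { 'do', 'then', 'while' }.
In S → F C C 'end': add FIRST(C 'end') = { 'do', 'end', 'then', 'while', id }.
In S → F C C 'end': add FIRST('end') = { 'end' }.
In F → 'then' C: C is at the end, add FOLLOW(F) = { $, 'do', 'end', 'then', 'while', id }.
In H → id C: C is at the end, add FOLLOW(H) = { $, 'do', 'end', 'then', 'while', id }.
Union: FOLLOW(C) = { $, 'do', 'end', 'then', 'while', id }.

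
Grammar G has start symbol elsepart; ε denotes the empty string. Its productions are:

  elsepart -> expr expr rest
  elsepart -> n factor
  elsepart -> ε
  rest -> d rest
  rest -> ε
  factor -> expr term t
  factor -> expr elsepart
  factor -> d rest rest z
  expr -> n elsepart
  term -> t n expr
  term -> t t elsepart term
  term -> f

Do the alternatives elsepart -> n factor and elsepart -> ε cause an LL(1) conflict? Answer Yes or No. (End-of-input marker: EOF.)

FIRST(n factor) = { n } and FIRST(ε) = { ε }.
The second alternative is nullable and FOLLOW(elsepart) = { EOF, d, f, n, t } shares n with FIRST of the first — conflict.

Yes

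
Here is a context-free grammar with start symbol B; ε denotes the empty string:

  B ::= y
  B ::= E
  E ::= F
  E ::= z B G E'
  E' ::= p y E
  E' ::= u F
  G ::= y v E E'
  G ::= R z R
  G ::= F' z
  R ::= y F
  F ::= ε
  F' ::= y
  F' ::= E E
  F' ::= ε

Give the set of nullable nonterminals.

Directly nullable (have an ε-production): F, F'.
E ::= F with every symbol nullable, so E is nullable.
B ::= E with every symbol nullable, so B is nullable.
No other nonterminal has a production whose RHS symbols are all nullable.

{ B, E, F, F' }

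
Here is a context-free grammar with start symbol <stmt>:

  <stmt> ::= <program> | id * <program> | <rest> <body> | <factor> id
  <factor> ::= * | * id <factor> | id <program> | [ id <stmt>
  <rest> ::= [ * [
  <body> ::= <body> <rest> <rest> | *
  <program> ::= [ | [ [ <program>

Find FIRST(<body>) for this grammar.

{ * }

From <body> ::= <body> <rest> <rest>: add FIRST(<body>) = { * }.
<body> ::= * contributes {*}.
Union: FIRST(<body>) = { * }.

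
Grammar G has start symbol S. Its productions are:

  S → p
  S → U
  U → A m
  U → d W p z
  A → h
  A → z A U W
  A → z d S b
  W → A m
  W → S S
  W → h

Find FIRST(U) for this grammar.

From U → A m: add FIRST(A) = { h, z }.
U → d W p z contributes {d}.
Union: FIRST(U) = { d, h, z }.

{ d, h, z }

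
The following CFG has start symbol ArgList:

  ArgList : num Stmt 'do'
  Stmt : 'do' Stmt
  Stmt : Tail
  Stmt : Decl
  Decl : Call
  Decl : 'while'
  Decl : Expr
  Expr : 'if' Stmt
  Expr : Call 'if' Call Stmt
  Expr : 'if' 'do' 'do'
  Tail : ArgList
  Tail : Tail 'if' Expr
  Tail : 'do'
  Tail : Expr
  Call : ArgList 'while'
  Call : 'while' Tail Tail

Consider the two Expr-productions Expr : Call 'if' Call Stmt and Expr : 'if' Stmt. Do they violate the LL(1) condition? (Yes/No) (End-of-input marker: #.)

FIRST(Call 'if' Call Stmt) = { 'while', num } and FIRST('if' Stmt) = { 'if' }.
The FIRST sets are disjoint and neither alternative is nullable — no conflict.

No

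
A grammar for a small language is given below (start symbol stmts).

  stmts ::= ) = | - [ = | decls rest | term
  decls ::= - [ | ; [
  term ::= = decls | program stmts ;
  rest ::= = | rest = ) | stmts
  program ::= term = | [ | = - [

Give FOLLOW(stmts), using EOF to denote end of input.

{ EOF, ;, = }

stmts is the start symbol, so EOF ∈ FOLLOW(stmts).
In term ::= program stmts ;: add FIRST(;) = { ; }.
In rest ::= stmts: stmts is at the end, add FOLLOW(rest) = { EOF, ;, = }.
Union: FOLLOW(stmts) = { EOF, ;, = }.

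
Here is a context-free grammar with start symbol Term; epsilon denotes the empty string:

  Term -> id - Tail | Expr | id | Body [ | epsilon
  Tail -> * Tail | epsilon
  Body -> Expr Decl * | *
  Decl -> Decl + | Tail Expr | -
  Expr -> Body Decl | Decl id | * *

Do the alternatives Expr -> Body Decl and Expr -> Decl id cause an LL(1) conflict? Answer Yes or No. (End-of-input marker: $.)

Yes

FIRST(Body Decl) = { *, - } and FIRST(Decl id) = { *, - }.
Both contain *, so the two alternatives are not disjoint — LL(1) conflict.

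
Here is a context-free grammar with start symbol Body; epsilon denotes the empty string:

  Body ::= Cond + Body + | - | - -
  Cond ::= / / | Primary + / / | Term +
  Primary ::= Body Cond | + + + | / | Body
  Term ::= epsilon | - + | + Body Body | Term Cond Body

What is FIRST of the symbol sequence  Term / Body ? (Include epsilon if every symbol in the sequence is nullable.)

{ +, -, / }

Add FIRST(Term)\{epsilon} = { +, -, / }; Term is nullable, continue.
/ is a terminal; add {/} and stop.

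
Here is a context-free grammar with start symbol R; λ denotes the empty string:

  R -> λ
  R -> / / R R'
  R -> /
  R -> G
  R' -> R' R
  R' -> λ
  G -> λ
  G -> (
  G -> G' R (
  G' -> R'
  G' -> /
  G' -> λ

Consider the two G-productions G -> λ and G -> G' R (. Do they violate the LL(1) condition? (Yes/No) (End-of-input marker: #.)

FIRST(λ) = { λ } and FIRST(G' R () = { (, / }.
The first alternative is nullable and FOLLOW(G) = { #, (, / } shares ( with FIRST of the second — conflict.

Yes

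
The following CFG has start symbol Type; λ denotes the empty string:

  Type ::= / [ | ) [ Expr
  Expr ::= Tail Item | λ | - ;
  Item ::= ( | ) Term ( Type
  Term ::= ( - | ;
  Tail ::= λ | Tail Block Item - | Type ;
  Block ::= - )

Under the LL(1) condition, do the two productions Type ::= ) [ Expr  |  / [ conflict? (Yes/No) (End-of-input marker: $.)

FIRST() [ Expr) = { ) } and FIRST(/ [) = { / }.
The FIRST sets are disjoint and neither alternative is nullable — no conflict.

No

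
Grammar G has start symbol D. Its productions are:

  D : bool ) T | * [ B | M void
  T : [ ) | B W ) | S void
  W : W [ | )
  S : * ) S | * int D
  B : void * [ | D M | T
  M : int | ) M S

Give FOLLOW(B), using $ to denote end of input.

In D : * [ B: B is at the end, add FOLLOW(D) = { $, ), *, int, void }.
In T : B W ): add FIRST(W )) = { ) }.
Union: FOLLOW(B) = { $, ), *, int, void }.

{ $, ), *, int, void }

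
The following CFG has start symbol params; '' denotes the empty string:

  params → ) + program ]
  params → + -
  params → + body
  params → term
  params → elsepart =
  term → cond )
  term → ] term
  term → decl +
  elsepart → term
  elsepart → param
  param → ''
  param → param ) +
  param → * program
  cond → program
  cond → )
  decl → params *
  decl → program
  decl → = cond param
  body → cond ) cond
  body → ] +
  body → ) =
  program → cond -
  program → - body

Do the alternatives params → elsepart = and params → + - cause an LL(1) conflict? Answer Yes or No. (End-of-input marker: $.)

Yes

FIRST(elsepart =) = { ), *, +, -, =, ] } and FIRST(+ -) = { + }.
Both contain +, so the two alternatives are not disjoint — LL(1) conflict.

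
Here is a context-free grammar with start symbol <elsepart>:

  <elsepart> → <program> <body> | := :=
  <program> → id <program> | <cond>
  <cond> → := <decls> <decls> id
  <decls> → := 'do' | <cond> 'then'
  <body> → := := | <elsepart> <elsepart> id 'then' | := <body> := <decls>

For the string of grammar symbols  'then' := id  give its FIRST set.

'then' is a terminal; add {'then'} and stop.

{ 'then' }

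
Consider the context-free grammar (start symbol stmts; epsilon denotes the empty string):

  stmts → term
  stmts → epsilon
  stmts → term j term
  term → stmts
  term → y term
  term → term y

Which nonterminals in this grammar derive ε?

{ stmts, term }

Directly nullable (have an epsilon-production): stmts.
term → stmts with every symbol nullable, so term is nullable.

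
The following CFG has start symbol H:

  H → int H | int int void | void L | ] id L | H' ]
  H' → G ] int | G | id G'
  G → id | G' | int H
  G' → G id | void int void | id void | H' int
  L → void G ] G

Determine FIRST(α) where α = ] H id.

{ ] }

] is a terminal; add {]} and stop.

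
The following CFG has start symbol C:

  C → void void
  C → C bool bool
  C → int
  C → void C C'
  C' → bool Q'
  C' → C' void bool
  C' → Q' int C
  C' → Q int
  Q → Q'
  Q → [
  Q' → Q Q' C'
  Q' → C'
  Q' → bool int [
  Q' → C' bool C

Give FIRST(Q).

From Q → Q': add FIRST(Q') = { [, bool }.
Q → [ contributes {[}.
Union: FIRST(Q) = { [, bool }.

{ [, bool }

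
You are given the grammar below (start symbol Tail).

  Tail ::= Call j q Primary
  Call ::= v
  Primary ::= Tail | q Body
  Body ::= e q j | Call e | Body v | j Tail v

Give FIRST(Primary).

From Primary ::= Tail: add FIRST(Tail) = { v }.
Primary ::= q Body contributes {q}.
Union: FIRST(Primary) = { q, v }.

{ q, v }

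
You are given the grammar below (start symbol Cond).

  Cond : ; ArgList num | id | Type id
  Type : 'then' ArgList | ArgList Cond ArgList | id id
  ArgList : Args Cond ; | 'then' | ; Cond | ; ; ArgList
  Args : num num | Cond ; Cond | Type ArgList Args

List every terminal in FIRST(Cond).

{ 'then', ;, id, num }

Cond : ; ArgList num contributes {;}.
Cond : id contributes {id}.
From Cond : Type id: add FIRST(Type) = { 'then', ;, id, num }.
Union: FIRST(Cond) = { 'then', ;, id, num }.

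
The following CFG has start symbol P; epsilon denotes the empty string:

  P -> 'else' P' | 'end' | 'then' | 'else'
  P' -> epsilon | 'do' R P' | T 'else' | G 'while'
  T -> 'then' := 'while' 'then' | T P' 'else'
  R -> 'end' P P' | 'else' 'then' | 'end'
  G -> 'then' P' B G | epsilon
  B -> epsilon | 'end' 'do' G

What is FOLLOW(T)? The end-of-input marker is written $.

{ 'do', 'else', 'then', 'while' }

In P' -> T 'else': add FIRST('else') = { 'else' }.
In T -> T P' 'else': add FIRST(P' 'else') = { 'do', 'else', 'then', 'while' }.
Union: FOLLOW(T) = { 'do', 'else', 'then', 'while' }.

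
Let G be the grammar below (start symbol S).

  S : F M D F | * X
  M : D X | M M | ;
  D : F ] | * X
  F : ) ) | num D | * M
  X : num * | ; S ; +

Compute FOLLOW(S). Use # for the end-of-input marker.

S is the start symbol, so # ∈ FOLLOW(S).
In X : ; S ; +: add FIRST(; +) = { ; }.
Union: FOLLOW(S) = { #, ; }.

{ #, ; }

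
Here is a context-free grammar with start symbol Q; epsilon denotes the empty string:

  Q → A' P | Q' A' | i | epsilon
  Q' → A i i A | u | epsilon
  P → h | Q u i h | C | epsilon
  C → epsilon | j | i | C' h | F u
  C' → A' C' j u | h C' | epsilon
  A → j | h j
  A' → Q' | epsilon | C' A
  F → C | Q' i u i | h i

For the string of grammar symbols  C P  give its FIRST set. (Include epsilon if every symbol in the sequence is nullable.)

{ h, i, j, u, epsilon }

Add FIRST(C)\{epsilon} = { h, i, j, u }; C is nullable, continue.
Add FIRST(P)\{epsilon} = { h, i, j, u }; P is nullable, continue.
Every symbol is nullable, so include epsilon.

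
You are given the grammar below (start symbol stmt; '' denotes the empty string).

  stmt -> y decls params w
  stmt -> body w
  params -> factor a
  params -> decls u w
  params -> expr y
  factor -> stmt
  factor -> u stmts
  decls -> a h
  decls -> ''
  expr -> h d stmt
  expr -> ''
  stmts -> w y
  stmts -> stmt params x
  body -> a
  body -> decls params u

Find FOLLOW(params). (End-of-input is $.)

{ u, w, x }

In stmt -> y decls params w: add FIRST(w) = { w }.
In stmts -> stmt params x: add FIRST(x) = { x }.
In body -> decls params u: add FIRST(u) = { u }.
Union: FOLLOW(params) = { u, w, x }.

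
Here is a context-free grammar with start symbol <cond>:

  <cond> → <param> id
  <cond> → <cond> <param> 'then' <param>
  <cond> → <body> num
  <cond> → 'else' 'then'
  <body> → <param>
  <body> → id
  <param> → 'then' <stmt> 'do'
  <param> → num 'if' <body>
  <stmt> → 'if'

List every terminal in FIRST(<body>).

{ 'then', id, num }

From <body> → <param>: add FIRST(<param>) = { 'then', num }.
<body> → id contributes {id}.
Union: FIRST(<body>) = { 'then', id, num }.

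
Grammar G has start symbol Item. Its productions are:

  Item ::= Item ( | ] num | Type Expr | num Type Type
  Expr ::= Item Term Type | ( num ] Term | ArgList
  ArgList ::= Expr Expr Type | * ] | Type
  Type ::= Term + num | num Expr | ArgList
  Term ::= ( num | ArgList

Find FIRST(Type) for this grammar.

From Type ::= Term + num: add FIRST(Term) = { (, *, ], num }.
Type ::= num Expr contributes {num}.
From Type ::= ArgList: add FIRST(ArgList) = { (, *, ], num }.
Union: FIRST(Type) = { (, *, ], num }.

{ (, *, ], num }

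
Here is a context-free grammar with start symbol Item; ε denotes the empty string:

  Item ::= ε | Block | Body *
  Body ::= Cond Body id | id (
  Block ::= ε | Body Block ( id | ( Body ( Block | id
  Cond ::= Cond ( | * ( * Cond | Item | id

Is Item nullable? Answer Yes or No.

Yes

Item has an ε-production, so Item ⇒ ε.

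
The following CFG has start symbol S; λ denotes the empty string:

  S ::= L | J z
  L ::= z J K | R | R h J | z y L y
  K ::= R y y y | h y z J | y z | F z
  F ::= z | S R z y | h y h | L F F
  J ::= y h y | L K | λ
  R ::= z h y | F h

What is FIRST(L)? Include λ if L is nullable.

{ h, y, z }

L ::= z J K contributes {z}.
From L ::= R: add FIRST(R) = { h, y, z }.
From L ::= R h J: add FIRST(R) = { h, y, z }.
L ::= z y L y contributes {z}.
Union: FIRST(L) = { h, y, z }.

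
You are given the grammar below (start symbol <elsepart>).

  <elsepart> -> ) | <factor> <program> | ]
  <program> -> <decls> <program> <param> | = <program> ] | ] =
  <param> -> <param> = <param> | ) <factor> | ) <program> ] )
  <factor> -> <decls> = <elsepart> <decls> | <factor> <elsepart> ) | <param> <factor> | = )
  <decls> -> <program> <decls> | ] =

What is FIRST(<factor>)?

{ ), =, ] }

From <factor> -> <decls> = <elsepart> <decls>: add FIRST(<decls>) = { =, ] }.
From <factor> -> <factor> <elsepart> ): add FIRST(<factor>) = { ), =, ] }.
From <factor> -> <param> <factor>: add FIRST(<param>) = { ) }.
<factor> -> = ) contributes {=}.
Union: FIRST(<factor>) = { ), =, ] }.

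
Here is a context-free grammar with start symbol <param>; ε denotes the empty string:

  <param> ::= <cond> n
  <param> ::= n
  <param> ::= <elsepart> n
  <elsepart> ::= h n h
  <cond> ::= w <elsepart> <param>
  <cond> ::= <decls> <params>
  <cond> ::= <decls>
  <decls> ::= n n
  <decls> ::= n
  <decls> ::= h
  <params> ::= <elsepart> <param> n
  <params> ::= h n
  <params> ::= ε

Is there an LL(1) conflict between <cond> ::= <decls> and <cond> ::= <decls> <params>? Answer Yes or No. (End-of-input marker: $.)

Yes

FIRST(<decls>) = { h, n } and FIRST(<decls> <params>) = { h, n }.
Both contain h, so the two alternatives are not disjoint — LL(1) conflict.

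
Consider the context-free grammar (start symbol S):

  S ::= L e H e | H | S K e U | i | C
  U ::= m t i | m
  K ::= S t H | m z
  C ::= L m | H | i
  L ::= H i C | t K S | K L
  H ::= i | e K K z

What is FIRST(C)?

From C ::= L m: add FIRST(L) = { e, i, m, t }.
From C ::= H: add FIRST(H) = { e, i }.
C ::= i contributes {i}.
Union: FIRST(C) = { e, i, m, t }.

{ e, i, m, t }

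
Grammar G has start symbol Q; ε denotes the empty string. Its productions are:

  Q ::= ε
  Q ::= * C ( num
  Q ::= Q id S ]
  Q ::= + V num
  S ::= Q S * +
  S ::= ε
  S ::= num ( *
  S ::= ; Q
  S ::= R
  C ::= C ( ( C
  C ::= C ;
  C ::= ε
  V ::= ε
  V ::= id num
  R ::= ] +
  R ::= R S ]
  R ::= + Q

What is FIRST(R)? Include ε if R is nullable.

R ::= ] + contributes {]}.
From R ::= R S ]: add FIRST(R) = { +, ] }.
R ::= + Q contributes {+}.
Union: FIRST(R) = { +, ] }.

{ +, ] }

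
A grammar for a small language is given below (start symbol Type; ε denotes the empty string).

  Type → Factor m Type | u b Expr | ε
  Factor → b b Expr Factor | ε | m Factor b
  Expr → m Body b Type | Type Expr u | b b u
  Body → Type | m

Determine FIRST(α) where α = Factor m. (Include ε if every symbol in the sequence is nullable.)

Add FIRST(Factor)\{ε} = { b, m }; Factor is nullable, continue.
m is a terminal; add {m} and stop.

{ b, m }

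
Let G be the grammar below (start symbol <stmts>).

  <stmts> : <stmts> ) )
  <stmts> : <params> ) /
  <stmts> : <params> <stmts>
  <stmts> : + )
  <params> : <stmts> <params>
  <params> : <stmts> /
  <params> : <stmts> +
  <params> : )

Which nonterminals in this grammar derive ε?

No nonterminal has an empty production or an RHS whose symbols are all nullable.

{ } (none)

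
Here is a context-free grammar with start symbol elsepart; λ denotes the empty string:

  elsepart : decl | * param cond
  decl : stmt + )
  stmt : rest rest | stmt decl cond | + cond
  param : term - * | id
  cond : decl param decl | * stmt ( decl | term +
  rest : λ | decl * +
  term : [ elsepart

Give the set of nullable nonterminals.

Directly nullable (have an λ-production): rest.
stmt : rest rest with every symbol nullable, so stmt is nullable.
No other nonterminal has a production whose RHS symbols are all nullable.

{ rest, stmt }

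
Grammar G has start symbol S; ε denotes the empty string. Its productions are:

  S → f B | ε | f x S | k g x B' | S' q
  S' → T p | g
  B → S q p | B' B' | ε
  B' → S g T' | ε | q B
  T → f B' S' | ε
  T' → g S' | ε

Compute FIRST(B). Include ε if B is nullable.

{ f, g, k, p, q, ε }

From B → S q p: S nullable, take FIRST(S) ∪ {q} = { f, g, k, p, q }.
From B → B' B': B', B' nullable, take FIRST(B') ∪ FIRST(B') = { f, g, k, p, q }; also ε since the whole RHS is nullable.
B → ε contributes ε.
Union: FIRST(B) = { f, g, k, p, q, ε }.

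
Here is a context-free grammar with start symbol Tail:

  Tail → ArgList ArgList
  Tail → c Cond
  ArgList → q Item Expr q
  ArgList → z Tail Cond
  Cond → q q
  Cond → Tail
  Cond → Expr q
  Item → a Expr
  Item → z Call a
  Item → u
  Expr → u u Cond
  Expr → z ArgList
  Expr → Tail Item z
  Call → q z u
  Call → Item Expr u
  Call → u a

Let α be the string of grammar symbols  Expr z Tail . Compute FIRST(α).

{ c, q, u, z }

Add FIRST(Expr) = { c, q, u, z }; Expr is not nullable, stop.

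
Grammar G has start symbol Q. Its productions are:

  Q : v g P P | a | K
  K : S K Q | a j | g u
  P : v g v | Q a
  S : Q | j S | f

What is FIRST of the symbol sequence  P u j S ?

Add FIRST(P) = { a, f, g, j, v }; P is not nullable, stop.

{ a, f, g, j, v }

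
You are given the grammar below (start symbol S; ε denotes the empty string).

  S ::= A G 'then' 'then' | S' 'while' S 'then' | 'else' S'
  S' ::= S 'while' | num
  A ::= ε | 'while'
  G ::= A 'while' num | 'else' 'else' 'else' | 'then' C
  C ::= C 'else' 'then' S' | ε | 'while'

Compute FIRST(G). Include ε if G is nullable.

{ 'else', 'then', 'while' }

From G ::= A 'while' num: A nullable, take FIRST(A) ∪ {'while'} = { 'while' }.
G ::= 'else' 'else' 'else' contributes {'else'}.
G ::= 'then' C contributes {'then'}.
Union: FIRST(G) = { 'else', 'then', 'while' }.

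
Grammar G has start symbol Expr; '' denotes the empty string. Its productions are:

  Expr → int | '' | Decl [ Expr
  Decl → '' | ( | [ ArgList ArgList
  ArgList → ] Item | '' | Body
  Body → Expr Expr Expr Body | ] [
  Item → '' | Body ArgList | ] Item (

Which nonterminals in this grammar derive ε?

Directly nullable (have an ''-production): Expr, Decl, ArgList, Item.
No other nonterminal has a production whose RHS symbols are all nullable.

{ ArgList, Decl, Expr, Item }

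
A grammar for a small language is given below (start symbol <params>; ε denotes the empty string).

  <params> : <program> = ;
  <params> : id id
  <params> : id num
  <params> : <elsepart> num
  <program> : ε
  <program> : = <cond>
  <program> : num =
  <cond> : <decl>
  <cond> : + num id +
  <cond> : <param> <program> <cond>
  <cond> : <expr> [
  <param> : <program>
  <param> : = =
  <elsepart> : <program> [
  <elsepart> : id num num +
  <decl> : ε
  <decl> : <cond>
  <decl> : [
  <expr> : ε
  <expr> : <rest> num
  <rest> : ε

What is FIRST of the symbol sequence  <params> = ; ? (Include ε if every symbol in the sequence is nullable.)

{ =, [, id, num }

Add FIRST(<params>) = { =, [, id, num }; <params> is not nullable, stop.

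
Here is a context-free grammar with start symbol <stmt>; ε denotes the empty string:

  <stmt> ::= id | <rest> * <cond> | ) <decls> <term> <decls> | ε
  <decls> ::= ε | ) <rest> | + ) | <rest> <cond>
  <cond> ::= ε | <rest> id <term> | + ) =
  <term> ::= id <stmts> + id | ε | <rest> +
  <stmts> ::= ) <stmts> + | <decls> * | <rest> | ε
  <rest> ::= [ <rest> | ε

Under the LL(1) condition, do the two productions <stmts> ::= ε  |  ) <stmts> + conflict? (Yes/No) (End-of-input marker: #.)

FIRST(ε) = { ε } and FIRST() <stmts> +) = { ) }.
The first is nullable but FOLLOW(<stmts>) = { + } is disjoint from FIRST of the second.

No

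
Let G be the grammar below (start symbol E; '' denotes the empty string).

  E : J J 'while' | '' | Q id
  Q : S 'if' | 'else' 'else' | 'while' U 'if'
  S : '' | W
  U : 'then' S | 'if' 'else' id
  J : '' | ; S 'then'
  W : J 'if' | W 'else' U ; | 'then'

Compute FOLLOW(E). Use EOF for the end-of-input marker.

{ EOF }

E is the start symbol, so EOF ∈ FOLLOW(E).
Union: FOLLOW(E) = { EOF }.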